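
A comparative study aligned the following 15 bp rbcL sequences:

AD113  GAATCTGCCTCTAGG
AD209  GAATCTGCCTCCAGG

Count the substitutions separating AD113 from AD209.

1

The sequences differ at position 12 (T/C).
That gives 1 mismatch out of 15 aligned sites, so the Hamming distance is 1.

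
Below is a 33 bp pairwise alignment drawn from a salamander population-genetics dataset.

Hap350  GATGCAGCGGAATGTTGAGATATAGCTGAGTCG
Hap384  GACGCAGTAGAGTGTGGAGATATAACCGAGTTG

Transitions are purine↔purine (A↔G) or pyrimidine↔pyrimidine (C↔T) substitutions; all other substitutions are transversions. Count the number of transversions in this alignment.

1

The sequences differ at positions 3 (T/C, transition), 8 (C/T, transition), 9 (G/A, transition), 12 (A/G, transition), 16 (T/G, transversion), 25 (G/A, transition), 27 (T/C, transition), 32 (C/T, transition).
Of the 8 differences, 7 transitions and 1 transversion, so the answer is 1.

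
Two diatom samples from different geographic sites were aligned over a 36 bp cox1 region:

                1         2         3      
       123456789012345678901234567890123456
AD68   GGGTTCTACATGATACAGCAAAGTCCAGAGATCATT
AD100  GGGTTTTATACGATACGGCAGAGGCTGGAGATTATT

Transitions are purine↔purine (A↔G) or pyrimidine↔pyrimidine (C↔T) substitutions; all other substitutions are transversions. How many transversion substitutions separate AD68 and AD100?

1

Mismatches occur at site 6 (C↔T, transition), site 9 (C↔T, transition), site 11 (T↔C, transition), site 17 (A↔G, transition), site 21 (A↔G, transition), site 24 (T↔G, transversion), site 26 (C↔T, transition), site 27 (A↔G, transition), site 33 (C↔T, transition).
Of the 9 differences, 8 transitions and 1 transversion, so the answer is 1.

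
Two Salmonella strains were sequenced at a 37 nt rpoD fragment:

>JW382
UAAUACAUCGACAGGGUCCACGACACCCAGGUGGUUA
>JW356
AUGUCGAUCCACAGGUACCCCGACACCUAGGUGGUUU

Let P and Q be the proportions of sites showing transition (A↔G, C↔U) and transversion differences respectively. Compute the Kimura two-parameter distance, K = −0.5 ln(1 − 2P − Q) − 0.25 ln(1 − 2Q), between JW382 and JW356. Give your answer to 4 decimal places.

0.3831

Differing sites — 1:U/A (Tv); 2:A/U (Tv); 3:A/G (Ti); 5:A/C (Tv); 6:C/G (Tv); 10:G/C (Tv); 16:G/U (Tv); 17:U/A (Tv); 20:A/C (Tv); 28:C/U (Ti); 37:A/U (Tv).
Of the 11 differences, 2 transitions and 9 transversions over 37 sites: P = 2/37 = 0.054054, Q = 9/37 = 0.243243.
d = −0.5·ln(0.648649) − 0.25·ln(0.513514) = −0.5·(-0.432864) − 0.25·(-0.666478) = 0.3831.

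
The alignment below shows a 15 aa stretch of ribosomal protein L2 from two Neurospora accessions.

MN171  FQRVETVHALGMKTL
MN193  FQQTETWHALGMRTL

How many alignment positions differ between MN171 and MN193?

The sequences differ at positions 3 (R/Q), 4 (V/T), 7 (V/W), 13 (K/R).
That gives 4 mismatches out of 15 aligned sites, so the Hamming distance is 4.

4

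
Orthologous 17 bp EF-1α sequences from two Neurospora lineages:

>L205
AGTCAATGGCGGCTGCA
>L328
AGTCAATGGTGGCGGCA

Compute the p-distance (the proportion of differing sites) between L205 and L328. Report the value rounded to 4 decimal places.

0.1176

Differing sites — 10:C/T; 14:T/G.
There are 2 differences over 17 sites, so p = 2/17 = 0.1176.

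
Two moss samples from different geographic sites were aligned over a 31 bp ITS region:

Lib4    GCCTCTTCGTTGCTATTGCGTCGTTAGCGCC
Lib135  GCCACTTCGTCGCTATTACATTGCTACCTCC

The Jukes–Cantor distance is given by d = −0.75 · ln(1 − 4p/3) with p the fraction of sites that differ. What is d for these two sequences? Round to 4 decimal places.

0.3163

Mismatches occur at site 4 (T/A), site 11 (T/C), site 18 (G/A), site 20 (G/A), site 22 (C/T), site 24 (T/C), site 27 (G/C), site 29 (G/T).
p = 8/31 = 0.258065.
d = −0.75 · ln(1 − (4/3)·0.258065) = −0.75 · ln(0.655913) = −0.75 · (-0.421727) = 0.3163.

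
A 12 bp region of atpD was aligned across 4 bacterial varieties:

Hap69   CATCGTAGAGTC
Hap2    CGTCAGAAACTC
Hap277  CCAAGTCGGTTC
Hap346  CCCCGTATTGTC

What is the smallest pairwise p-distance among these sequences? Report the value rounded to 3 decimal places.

Pairwise Hamming distances:
  Hap69 vs Hap2: 5
  Hap69 vs Hap277: 6
  Hap69 vs Hap346: 4
  Hap2 vs Hap277: 9
  Hap2 vs Hap346: 7
  Hap277 vs Hap346: 6
The smallest is 4 mismatches, between Hap69 and Hap346; p = 4/12 = 0.333.

0.333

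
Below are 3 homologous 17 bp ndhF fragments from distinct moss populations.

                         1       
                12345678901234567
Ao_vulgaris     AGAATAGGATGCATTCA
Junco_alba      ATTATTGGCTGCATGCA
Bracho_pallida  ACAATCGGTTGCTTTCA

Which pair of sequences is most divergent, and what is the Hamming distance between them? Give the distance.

Pairwise Hamming distances:
  Ao_vulgaris vs Junco_alba: 5
  Ao_vulgaris vs Bracho_pallida: 4
  Junco_alba vs Bracho_pallida: 6
The largest is 6, between Junco_alba and Bracho_pallida.

6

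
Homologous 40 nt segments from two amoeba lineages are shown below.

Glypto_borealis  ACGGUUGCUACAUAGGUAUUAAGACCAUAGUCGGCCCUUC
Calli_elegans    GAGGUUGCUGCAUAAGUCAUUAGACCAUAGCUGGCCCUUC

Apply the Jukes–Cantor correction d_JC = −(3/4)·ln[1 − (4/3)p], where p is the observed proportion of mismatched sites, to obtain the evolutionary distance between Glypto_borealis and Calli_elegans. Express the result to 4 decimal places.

0.2675

The sequences differ at positions 1 (A/G), 2 (C/A), 10 (A/G), 15 (G/A), 18 (A/C), 19 (U/A), 21 (A/U), 31 (U/C), 32 (C/U).
p = 9/40 = 0.225000.
d = −0.75 · ln(1 − (4/3)·0.225000) = −0.75 · ln(0.700000) = −0.75 · (-0.356675) = 0.2675.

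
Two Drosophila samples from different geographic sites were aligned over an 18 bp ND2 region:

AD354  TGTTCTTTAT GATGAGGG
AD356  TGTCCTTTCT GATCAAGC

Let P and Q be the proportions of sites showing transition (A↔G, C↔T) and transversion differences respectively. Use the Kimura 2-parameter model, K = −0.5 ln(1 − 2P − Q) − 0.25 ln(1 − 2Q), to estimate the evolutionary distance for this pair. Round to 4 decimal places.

The sequences differ at positions 4 (T/C, transition), 9 (A/C, transversion), 14 (G/C, transversion), 16 (G/A, transition), 18 (G/C, transversion).
Of the 5 differences, 2 transitions and 3 transversions over 18 sites: P = 2/18 = 0.111111, Q = 3/18 = 0.166667.
d = −0.5·ln(0.611111) − 0.25·ln(0.666666) = −0.5·(-0.492477) − 0.25·(-0.405466) = 0.3476.

0.3476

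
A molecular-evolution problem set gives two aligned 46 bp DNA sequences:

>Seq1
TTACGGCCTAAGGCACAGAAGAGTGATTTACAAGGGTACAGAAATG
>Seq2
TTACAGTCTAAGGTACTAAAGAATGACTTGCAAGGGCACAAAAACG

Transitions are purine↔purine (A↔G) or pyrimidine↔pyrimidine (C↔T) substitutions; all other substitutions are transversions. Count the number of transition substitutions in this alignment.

Mismatches occur at site 5 (G↔A, transition), site 7 (C↔T, transition), site 14 (C↔T, transition), site 17 (A↔T, transversion), site 18 (G↔A, transition), site 23 (G↔A, transition), site 27 (T↔C, transition), site 30 (A↔G, transition), site 37 (T↔C, transition), site 41 (G↔A, transition), site 45 (T↔C, transition).
Of the 11 differences, 10 transitions and 1 transversion, so the answer is 10.

10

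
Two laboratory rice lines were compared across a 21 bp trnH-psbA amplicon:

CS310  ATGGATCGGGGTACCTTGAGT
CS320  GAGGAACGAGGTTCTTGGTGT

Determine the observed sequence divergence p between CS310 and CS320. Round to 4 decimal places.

The sequences differ at positions 1 (A/G), 2 (T/A), 6 (T/A), 9 (G/A), 13 (A/T), 15 (C/T), 17 (T/G), 19 (A/T).
There are 8 differences over 21 sites, so p = 8/21 = 0.3810.

0.3810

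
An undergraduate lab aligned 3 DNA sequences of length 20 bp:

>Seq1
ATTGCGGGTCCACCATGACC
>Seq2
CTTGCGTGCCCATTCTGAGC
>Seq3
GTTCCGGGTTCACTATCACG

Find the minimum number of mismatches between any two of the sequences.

6

Pairwise Hamming distances:
  Seq1 vs Seq2: 7
  Seq1 vs Seq3: 6
  Seq2 vs Seq3: 10
The smallest is 6, between Seq1 and Seq3.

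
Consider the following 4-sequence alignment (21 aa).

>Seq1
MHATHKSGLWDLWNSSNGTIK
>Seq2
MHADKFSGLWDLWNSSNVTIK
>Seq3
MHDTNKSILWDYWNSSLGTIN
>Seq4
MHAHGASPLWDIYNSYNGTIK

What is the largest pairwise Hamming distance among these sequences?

10

Pairwise Hamming distances:
  Seq1 vs Seq2: 4
  Seq1 vs Seq3: 6
  Seq1 vs Seq4: 7
  Seq2 vs Seq3: 9
  Seq2 vs Seq4: 8
  Seq3 vs Seq4: 10
The largest is 10, between Seq3 and Seq4.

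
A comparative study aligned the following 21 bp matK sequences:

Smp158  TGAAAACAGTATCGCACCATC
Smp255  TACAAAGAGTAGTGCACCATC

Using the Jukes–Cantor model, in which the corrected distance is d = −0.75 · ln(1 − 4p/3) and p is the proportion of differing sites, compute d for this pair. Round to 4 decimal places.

0.2865

Mismatches occur at site 2 (G→A), site 3 (A→C), site 7 (C→G), site 12 (T→G), site 13 (C→T).
p = 5/21 = 0.238095.
d = −0.75 · ln(1 − (4/3)·0.238095) = −0.75 · ln(0.682540) = −0.75 · (-0.381934) = 0.2865.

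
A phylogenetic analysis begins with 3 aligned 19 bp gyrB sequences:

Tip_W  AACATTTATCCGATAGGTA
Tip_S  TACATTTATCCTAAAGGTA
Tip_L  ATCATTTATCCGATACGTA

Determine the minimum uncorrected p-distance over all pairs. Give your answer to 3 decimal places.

Pairwise Hamming distances:
  Tip_W vs Tip_S: 3
  Tip_W vs Tip_L: 2
  Tip_S vs Tip_L: 5
The smallest is 2 mismatches, between Tip_W and Tip_L; p = 2/19 = 0.105.

0.105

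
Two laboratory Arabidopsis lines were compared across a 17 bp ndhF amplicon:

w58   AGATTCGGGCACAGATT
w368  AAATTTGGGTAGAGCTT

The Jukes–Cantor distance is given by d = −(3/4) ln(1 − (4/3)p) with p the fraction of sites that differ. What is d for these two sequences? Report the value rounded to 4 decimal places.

0.3734

Mismatches occur at site 2 (G→A), site 6 (C→T), site 10 (C→T), site 12 (C→G), site 15 (A→C).
p = 5/17 = 0.294118.
d = −0.75 · ln(1 − (4/3)·0.294118) = −0.75 · ln(0.607843) = −0.75 · (-0.497839) = 0.3734.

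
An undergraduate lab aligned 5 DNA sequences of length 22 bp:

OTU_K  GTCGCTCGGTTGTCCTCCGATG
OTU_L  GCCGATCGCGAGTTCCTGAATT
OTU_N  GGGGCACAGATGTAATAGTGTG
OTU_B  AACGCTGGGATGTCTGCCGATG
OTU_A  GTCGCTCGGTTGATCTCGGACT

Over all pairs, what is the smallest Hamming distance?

Pairwise Hamming distances:
  OTU_K vs OTU_L: 11
  OTU_K vs OTU_N: 11
  OTU_K vs OTU_B: 6
  OTU_K vs OTU_A: 5
  OTU_L vs OTU_N: 15
  OTU_L vs OTU_B: 14
  OTU_L vs OTU_A: 10
  OTU_N vs OTU_B: 13
  OTU_N vs OTU_A: 13
  OTU_B vs OTU_A: 11
The smallest is 5, between OTU_K and OTU_A.

5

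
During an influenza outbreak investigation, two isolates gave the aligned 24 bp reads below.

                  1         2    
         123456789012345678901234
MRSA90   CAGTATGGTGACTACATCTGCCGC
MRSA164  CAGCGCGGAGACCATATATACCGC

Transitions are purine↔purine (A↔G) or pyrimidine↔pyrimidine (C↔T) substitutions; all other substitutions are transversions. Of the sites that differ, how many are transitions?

The sequences differ at positions 4 (T/C, transition), 5 (A/G, transition), 6 (T/C, transition), 9 (T/A, transversion), 13 (T/C, transition), 15 (C/T, transition), 18 (C/A, transversion), 20 (G/A, transition).
Of the 8 differences, 6 transitions and 2 transversions, so the answer is 6.

6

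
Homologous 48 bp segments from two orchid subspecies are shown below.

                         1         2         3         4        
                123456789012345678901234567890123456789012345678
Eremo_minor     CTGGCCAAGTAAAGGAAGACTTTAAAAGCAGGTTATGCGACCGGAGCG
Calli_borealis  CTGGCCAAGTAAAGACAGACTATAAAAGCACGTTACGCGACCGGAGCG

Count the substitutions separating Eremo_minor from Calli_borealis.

The sequences differ at positions 15 (G/A), 16 (A/C), 22 (T/A), 31 (G/C), 36 (T/C).
That gives 5 mismatches out of 48 aligned sites, so the Hamming distance is 5.

5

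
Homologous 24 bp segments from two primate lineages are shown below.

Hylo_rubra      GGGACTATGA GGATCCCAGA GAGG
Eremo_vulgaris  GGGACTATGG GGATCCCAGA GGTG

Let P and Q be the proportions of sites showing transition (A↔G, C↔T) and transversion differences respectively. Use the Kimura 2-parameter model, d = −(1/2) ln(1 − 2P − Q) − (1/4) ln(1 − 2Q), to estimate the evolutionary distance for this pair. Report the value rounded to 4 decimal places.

0.1386

Mismatches occur at site 10 (A↔G, transition), site 22 (A↔G, transition), site 23 (G↔T, transversion).
Of the 3 differences, 2 transitions and 1 transversion over 24 sites: P = 2/24 = 0.083333, Q = 1/24 = 0.041667.
d = −0.5·ln(0.791667) − 0.25·ln(0.916666) = −0.5·(-0.233614) − 0.25·(-0.087012) = 0.1386.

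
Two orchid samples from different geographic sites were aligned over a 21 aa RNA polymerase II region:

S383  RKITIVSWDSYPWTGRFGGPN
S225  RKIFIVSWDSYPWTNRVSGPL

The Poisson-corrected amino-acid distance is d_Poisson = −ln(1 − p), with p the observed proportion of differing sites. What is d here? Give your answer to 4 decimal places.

The sequences differ at positions 4 (T/F), 15 (G/N), 17 (F/V), 18 (G/S), 21 (N/L).
p = 5/21 = 0.238095.
d = −ln(1 − 0.238095) = −ln(0.761905) = 0.2719.

0.2719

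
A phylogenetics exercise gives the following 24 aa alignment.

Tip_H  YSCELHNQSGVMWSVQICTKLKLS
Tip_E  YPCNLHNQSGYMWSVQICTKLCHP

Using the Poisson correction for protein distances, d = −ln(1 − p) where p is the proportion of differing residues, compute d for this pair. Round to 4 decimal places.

0.2877

Differing sites — 2:S/P; 4:E/N; 11:V/Y; 22:K/C; 23:L/H; 24:S/P.
p = 6/24 = 0.250000.
d = −ln(1 − 0.250000) = −ln(0.750000) = 0.2877.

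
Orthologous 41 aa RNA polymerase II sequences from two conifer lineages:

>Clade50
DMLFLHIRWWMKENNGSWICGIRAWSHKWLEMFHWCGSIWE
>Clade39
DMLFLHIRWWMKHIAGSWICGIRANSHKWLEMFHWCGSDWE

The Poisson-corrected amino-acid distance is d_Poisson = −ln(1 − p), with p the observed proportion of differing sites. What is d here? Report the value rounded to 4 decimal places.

0.1301

The sequences differ at positions 13 (E/H), 14 (N/I), 15 (N/A), 25 (W/N), 39 (I/D).
p = 5/41 = 0.121951.
d = −ln(1 − 0.121951) = −ln(0.878049) = 0.1301.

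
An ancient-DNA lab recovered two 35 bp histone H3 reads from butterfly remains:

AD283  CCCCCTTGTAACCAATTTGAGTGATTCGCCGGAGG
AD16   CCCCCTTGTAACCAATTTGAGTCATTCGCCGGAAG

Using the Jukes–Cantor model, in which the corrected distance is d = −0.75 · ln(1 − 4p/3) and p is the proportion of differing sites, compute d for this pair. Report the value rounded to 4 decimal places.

Mismatches occur at site 23 (G↔C), site 34 (G↔A).
p = 2/35 = 0.057143.
d = −0.75 · ln(1 − (4/3)·0.057143) = −0.75 · ln(0.923809) = −0.75 · (-0.079250) = 0.0594.

0.0594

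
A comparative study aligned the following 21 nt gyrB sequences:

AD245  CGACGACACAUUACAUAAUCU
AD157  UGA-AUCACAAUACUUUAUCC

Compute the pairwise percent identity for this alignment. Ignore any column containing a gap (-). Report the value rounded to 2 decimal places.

Excluding the 1 gap column leaves 20 comparable sites.
The sequences differ at positions 1 (C/U), 5 (G/A), 6 (A/U), 11 (U/A), 15 (A/U), 17 (A/U), 21 (U/C).
13 of the 20 comparable sites match, so the percent identity is 13/20 × 100 = 65.00%.

65.00%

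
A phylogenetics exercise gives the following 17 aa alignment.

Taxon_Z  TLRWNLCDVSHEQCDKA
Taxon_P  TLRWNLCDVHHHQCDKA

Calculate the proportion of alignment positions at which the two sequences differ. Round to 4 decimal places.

Differing sites — 10:S/H; 12:E/H.
There are 2 differences over 17 sites, so p = 2/17 = 0.1176.

0.1176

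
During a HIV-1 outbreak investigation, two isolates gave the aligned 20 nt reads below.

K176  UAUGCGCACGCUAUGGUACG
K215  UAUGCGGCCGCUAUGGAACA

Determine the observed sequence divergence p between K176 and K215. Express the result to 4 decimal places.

Mismatches occur at site 7 (C↔G), site 8 (A↔C), site 17 (U↔A), site 20 (G↔A).
There are 4 differences over 20 sites, so p = 4/20 = 0.2000.

0.2000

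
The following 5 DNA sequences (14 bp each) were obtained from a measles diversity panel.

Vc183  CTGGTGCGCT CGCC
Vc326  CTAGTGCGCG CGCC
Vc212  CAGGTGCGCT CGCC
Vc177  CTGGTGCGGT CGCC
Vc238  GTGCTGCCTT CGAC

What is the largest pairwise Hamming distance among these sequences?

7

Pairwise Hamming distances:
  Vc183 vs Vc326: 2
  Vc183 vs Vc212: 1
  Vc183 vs Vc177: 1
  Vc183 vs Vc238: 5
  Vc326 vs Vc212: 3
  Vc326 vs Vc177: 3
  Vc326 vs Vc238: 7
  Vc212 vs Vc177: 2
  Vc212 vs Vc238: 6
  Vc177 vs Vc238: 5
The largest is 7, between Vc326 and Vc238.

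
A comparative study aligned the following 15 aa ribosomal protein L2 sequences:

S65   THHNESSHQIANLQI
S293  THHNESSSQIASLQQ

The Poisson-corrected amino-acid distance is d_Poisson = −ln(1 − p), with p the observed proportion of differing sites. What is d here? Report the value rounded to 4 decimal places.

0.2231

Mismatches occur at site 8 (H→S), site 12 (N→S), site 15 (I→Q).
p = 3/15 = 0.200000.
d = −ln(1 − 0.200000) = −ln(0.800000) = 0.2231.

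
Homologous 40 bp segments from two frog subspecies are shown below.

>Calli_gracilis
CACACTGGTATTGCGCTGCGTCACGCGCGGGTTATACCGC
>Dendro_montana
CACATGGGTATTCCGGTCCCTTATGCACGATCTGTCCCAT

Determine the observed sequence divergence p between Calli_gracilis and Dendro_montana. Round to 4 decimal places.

Differing sites — 5:C/T; 6:T/G; 13:G/C; 16:C/G; 18:G/C; 20:G/C; 22:C/T; 24:C/T; 27:G/A; 30:G/A; 31:G/T; 32:T/C; 34:A/G; 36:A/C; 39:G/A; 40:C/T.
There are 16 differences over 40 sites, so p = 16/40 = 0.4000.

0.4000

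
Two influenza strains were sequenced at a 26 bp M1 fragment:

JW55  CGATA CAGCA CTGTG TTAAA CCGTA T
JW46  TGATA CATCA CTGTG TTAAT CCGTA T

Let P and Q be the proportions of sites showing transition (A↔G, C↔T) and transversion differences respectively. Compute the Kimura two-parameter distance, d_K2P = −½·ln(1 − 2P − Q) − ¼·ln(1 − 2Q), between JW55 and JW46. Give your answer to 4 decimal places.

0.1253

The sequences differ at positions 1 (C/T, transition), 8 (G/T, transversion), 20 (A/T, transversion).
Of the 3 differences, 1 transition and 2 transversions over 26 sites: P = 1/26 = 0.038462, Q = 2/26 = 0.076923.
d = −0.5·ln(0.846153) − 0.25·ln(0.846154) = −0.5·(-0.167055) − 0.25·(-0.167054) = 0.1253.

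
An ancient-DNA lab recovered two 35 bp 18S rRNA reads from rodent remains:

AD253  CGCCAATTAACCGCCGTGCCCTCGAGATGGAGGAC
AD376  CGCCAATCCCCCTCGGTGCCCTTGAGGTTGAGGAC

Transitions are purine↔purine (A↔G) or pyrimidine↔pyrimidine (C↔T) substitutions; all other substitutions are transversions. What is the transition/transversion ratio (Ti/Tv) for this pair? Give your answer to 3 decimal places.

0.600

Mismatches occur at site 8 (T/C, transition), site 9 (A/C, transversion), site 10 (A/C, transversion), site 13 (G/T, transversion), site 15 (C/G, transversion), site 23 (C/T, transition), site 27 (A/G, transition), site 29 (G/T, transversion).
Of the 8 differences, 3 transitions and 5 transversions, so Ti/Tv = 3/5 = 0.600.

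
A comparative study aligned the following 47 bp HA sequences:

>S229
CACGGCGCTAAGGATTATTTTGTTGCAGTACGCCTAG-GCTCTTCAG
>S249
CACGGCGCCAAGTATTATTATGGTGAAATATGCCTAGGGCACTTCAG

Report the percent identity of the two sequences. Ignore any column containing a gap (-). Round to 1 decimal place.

Excluding the 1 gap column leaves 46 comparable sites.
The sequences differ at positions 9 (T/C), 13 (G/T), 20 (T/A), 23 (T/G), 26 (C/A), 28 (G/A), 31 (C/T), 41 (T/A).
38 of the 46 comparable sites match, so the percent identity is 38/46 × 100 = 82.6%.

82.6%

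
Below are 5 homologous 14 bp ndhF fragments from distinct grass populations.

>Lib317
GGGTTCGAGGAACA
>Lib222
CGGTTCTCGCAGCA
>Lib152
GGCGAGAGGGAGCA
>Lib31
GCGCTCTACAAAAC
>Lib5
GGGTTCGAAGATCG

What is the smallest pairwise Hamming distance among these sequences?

Pairwise Hamming distances:
  Lib317 vs Lib222: 5
  Lib317 vs Lib152: 7
  Lib317 vs Lib31: 7
  Lib317 vs Lib5: 3
  Lib222 vs Lib152: 8
  Lib222 vs Lib31: 9
  Lib222 vs Lib5: 7
  Lib152 vs Lib31: 12
  Lib152 vs Lib5: 9
  Lib31 vs Lib5: 8
The smallest is 3, between Lib317 and Lib5.

3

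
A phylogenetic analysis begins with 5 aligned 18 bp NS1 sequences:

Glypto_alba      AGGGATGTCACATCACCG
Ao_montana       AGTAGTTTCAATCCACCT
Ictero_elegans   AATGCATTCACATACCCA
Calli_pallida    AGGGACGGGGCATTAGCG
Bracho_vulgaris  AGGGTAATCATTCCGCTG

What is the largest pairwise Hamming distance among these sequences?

14

Pairwise Hamming distances:
  Glypto_alba vs Ao_montana: 8
  Glypto_alba vs Ictero_elegans: 8
  Glypto_alba vs Calli_pallida: 6
  Glypto_alba vs Bracho_vulgaris: 8
  Ao_montana vs Ictero_elegans: 10
  Ao_montana vs Calli_pallida: 14
  Ao_montana vs Bracho_vulgaris: 9
  Ictero_elegans vs Calli_pallida: 12
  Ictero_elegans vs Bracho_vulgaris: 11
  Calli_pallida vs Bracho_vulgaris: 13
The largest is 14, between Ao_montana and Calli_pallida.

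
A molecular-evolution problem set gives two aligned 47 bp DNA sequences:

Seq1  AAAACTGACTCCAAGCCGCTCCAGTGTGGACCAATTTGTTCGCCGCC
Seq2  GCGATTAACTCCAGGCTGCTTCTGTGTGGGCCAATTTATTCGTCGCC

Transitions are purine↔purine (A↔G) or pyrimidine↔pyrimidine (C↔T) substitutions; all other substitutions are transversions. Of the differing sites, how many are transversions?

Mismatches occur at site 1 (A↔G, transition), site 2 (A↔C, transversion), site 3 (A↔G, transition), site 5 (C↔T, transition), site 7 (G↔A, transition), site 14 (A↔G, transition), site 17 (C↔T, transition), site 21 (C↔T, transition), site 23 (A↔T, transversion), site 30 (A↔G, transition), site 38 (G↔A, transition), site 43 (C↔T, transition).
Of the 12 differences, 10 transitions and 2 transversions, so the answer is 2.

2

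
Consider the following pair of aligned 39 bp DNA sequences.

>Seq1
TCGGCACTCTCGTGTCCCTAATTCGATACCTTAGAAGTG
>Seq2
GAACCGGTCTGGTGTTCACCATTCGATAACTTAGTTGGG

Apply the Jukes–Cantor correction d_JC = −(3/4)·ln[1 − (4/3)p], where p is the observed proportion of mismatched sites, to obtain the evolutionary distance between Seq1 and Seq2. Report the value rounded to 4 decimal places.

The sequences differ at positions 1 (T/G), 2 (C/A), 3 (G/A), 4 (G/C), 6 (A/G), 7 (C/G), 11 (C/G), 16 (C/T), 18 (C/A), 19 (T/C), 20 (A/C), 29 (C/A), 35 (A/T), 36 (A/T), 38 (T/G).
p = 15/39 = 0.384615.
d = −0.75 · ln(1 − (4/3)·0.384615) = −0.75 · ln(0.487180) = −0.75 · (-0.719122) = 0.5393.

0.5393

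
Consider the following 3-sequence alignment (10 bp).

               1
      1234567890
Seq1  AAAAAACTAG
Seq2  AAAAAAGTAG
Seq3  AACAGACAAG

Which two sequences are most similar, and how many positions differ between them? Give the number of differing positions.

1

Pairwise Hamming distances:
  Seq1 vs Seq2: 1
  Seq1 vs Seq3: 3
  Seq2 vs Seq3: 4
The smallest is 1, between Seq1 and Seq2.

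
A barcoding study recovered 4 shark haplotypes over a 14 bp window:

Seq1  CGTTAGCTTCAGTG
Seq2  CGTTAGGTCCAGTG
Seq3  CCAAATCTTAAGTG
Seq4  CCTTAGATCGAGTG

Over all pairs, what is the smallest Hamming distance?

Pairwise Hamming distances:
  Seq1 vs Seq2: 2
  Seq1 vs Seq3: 5
  Seq1 vs Seq4: 4
  Seq2 vs Seq3: 7
  Seq2 vs Seq4: 3
  Seq3 vs Seq4: 6
The smallest is 2, between Seq1 and Seq2.

2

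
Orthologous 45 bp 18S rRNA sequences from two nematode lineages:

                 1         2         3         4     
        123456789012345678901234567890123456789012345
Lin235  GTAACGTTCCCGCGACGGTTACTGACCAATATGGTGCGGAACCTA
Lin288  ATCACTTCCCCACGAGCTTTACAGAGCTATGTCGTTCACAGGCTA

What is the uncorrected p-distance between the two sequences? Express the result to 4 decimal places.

The sequences differ at positions 1 (G/A), 3 (A/C), 6 (G/T), 8 (T/C), 12 (G/A), 16 (C/G), 17 (G/C), 18 (G/T), 23 (T/A), 26 (C/G), 28 (A/T), 31 (A/G), 33 (G/C), 36 (G/T), 38 (G/A), 39 (G/C), 41 (A/G), 42 (C/G).
There are 18 differences over 45 sites, so p = 18/45 = 0.4000.

0.4000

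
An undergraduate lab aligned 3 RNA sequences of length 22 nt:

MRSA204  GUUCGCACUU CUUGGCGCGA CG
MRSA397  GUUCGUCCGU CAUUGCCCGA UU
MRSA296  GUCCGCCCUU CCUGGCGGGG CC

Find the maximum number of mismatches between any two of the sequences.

Pairwise Hamming distances:
  MRSA204 vs MRSA397: 8
  MRSA204 vs MRSA296: 6
  MRSA397 vs MRSA296: 10
The largest is 10, between MRSA397 and MRSA296.

10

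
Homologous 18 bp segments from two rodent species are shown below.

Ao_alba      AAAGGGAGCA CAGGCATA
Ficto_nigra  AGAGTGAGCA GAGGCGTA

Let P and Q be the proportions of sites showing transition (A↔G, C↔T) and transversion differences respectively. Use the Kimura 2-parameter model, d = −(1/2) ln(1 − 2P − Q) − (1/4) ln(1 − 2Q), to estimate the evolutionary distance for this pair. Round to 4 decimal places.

0.2656

The sequences differ at positions 2 (A/G, transition), 5 (G/T, transversion), 11 (C/G, transversion), 16 (A/G, transition).
Of the 4 differences, 2 transitions and 2 transversions over 18 sites: P = 2/18 = 0.111111, Q = 2/18 = 0.111111.
d = −0.5·ln(0.666667) − 0.25·ln(0.777778) = −0.5·(-0.405465) − 0.25·(-0.251314) = 0.2656.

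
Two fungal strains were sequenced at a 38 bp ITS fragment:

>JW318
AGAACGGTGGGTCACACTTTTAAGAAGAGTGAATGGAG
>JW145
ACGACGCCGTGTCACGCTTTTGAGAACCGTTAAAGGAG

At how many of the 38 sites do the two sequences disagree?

11

The sequences differ at positions 2 (G/C), 3 (A/G), 7 (G/C), 8 (T/C), 10 (G/T), 16 (A/G), 22 (A/G), 27 (G/C), 28 (A/C), 31 (G/T), 34 (T/A).
That gives 11 mismatches out of 38 aligned sites, so the Hamming distance is 11.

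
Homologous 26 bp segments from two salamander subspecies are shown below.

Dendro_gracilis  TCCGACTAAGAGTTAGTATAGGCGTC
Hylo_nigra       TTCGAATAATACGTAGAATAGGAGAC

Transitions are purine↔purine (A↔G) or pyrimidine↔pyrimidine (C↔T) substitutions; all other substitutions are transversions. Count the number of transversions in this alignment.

The sequences differ at positions 2 (C/T, transition), 6 (C/A, transversion), 10 (G/T, transversion), 12 (G/C, transversion), 13 (T/G, transversion), 17 (T/A, transversion), 23 (C/A, transversion), 25 (T/A, transversion).
Of the 8 differences, 1 transition and 7 transversions, so the answer is 7.

7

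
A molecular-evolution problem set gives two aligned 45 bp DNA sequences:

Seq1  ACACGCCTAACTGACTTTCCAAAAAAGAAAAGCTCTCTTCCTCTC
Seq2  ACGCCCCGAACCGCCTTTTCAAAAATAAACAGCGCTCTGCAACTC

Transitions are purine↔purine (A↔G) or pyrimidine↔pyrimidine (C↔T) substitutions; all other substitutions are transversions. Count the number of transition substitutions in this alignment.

Differing sites — 3:A/G (Ti); 5:G/C (Tv); 8:T/G (Tv); 12:T/C (Ti); 14:A/C (Tv); 19:C/T (Ti); 26:A/T (Tv); 27:G/A (Ti); 30:A/C (Tv); 34:T/G (Tv); 39:T/G (Tv); 41:C/A (Tv); 42:T/A (Tv).
Of the 13 differences, 4 transitions and 9 transversions, so the answer is 4.

4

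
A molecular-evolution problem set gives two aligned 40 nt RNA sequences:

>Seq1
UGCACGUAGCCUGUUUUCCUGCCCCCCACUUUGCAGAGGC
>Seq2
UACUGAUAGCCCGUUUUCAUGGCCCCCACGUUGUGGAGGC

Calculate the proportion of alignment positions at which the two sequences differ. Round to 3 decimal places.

Differing sites — 2:G/A; 4:A/U; 5:C/G; 6:G/A; 12:U/C; 19:C/A; 22:C/G; 30:U/G; 34:C/U; 35:A/G.
There are 10 differences over 40 sites, so p = 10/40 = 0.250.

0.250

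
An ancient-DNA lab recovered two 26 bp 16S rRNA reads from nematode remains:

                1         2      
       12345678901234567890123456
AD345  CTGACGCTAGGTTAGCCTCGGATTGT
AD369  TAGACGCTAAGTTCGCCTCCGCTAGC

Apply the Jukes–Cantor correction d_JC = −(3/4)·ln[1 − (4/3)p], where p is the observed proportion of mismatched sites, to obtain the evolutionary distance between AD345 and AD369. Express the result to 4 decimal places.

0.3961

The sequences differ at positions 1 (C/T), 2 (T/A), 10 (G/A), 14 (A/C), 20 (G/C), 22 (A/C), 24 (T/A), 26 (T/C).
p = 8/26 = 0.307692.
d = −0.75 · ln(1 − (4/3)·0.307692) = −0.75 · ln(0.589744) = −0.75 · (-0.528067) = 0.3961.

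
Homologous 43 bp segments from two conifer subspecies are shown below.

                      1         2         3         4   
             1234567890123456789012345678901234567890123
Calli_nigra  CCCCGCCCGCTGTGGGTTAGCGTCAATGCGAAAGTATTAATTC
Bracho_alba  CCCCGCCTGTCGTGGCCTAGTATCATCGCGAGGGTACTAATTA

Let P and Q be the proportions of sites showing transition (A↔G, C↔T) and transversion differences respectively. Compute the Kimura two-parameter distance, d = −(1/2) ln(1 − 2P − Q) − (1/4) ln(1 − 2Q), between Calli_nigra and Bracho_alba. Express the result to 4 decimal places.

Differing sites — 8:C/T (Ti); 10:C/T (Ti); 11:T/C (Ti); 16:G/C (Tv); 17:T/C (Ti); 21:C/T (Ti); 22:G/A (Ti); 26:A/T (Tv); 27:T/C (Ti); 32:A/G (Ti); 33:A/G (Ti); 37:T/C (Ti); 43:C/A (Tv).
Of the 13 differences, 10 transitions and 3 transversions over 43 sites: P = 10/43 = 0.232558, Q = 3/43 = 0.069767.
d = −0.5·ln(0.465117) − 0.25·ln(0.860466) = −0.5·(-0.765466) − 0.25·(-0.150281) = 0.4203.

0.4203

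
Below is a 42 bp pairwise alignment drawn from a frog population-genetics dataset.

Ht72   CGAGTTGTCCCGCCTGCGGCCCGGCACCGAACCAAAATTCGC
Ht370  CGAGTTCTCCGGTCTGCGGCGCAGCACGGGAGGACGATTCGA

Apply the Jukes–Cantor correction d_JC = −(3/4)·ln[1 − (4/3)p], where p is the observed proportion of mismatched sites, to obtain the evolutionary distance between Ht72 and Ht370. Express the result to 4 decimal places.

Differing sites — 7:G/C; 11:C/G; 13:C/T; 21:C/G; 23:G/A; 28:C/G; 30:A/G; 32:C/G; 33:C/G; 35:A/C; 36:A/G; 42:C/A.
p = 12/42 = 0.285714.
d = −0.75 · ln(1 − (4/3)·0.285714) = −0.75 · ln(0.619048) = −0.75 · (-0.479572) = 0.3597.

0.3597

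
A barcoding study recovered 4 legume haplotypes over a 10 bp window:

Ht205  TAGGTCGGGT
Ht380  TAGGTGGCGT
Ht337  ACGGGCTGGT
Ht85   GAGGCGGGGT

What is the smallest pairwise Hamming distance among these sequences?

Pairwise Hamming distances:
  Ht205 vs Ht380: 2
  Ht205 vs Ht337: 4
  Ht205 vs Ht85: 3
  Ht380 vs Ht337: 6
  Ht380 vs Ht85: 3
  Ht337 vs Ht85: 5
The smallest is 2, between Ht205 and Ht380.

2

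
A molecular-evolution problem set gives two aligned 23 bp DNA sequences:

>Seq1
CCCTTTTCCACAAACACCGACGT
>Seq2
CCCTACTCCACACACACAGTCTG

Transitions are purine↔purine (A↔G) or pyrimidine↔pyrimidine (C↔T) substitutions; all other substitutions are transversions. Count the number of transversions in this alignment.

6

The sequences differ at positions 5 (T/A, transversion), 6 (T/C, transition), 13 (A/C, transversion), 18 (C/A, transversion), 20 (A/T, transversion), 22 (G/T, transversion), 23 (T/G, transversion).
Of the 7 differences, 1 transition and 6 transversions, so the answer is 6.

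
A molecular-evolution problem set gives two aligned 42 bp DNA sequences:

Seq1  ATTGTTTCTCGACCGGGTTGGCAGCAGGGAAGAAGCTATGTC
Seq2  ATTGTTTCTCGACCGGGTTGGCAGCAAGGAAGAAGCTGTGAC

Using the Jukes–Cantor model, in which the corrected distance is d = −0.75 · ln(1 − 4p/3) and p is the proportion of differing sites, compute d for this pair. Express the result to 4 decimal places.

0.0751

Mismatches occur at site 27 (G/A), site 38 (A/G), site 41 (T/A).
p = 3/42 = 0.071429.
d = −0.75 · ln(1 − (4/3)·0.071429) = −0.75 · ln(0.904761) = −0.75 · (-0.100084) = 0.0751.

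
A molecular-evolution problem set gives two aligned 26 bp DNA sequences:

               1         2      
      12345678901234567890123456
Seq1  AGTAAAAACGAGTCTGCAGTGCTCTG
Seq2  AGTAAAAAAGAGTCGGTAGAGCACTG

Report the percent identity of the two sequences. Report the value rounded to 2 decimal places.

80.77%

Differing sites — 9:C/A; 15:T/G; 17:C/T; 20:T/A; 23:T/A.
21 of the 26 sites match, so the percent identity is 21/26 × 100 = 80.77%.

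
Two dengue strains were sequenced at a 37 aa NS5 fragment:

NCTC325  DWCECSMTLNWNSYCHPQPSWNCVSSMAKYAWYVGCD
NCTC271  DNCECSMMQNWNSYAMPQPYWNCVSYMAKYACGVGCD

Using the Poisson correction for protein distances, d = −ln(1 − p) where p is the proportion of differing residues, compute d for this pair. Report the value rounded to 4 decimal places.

0.2787

Differing sites — 2:W/N; 8:T/M; 9:L/Q; 15:C/A; 16:H/M; 20:S/Y; 26:S/Y; 32:W/C; 33:Y/G.
p = 9/37 = 0.243243.
d = −ln(1 − 0.243243) = −ln(0.756757) = 0.2787.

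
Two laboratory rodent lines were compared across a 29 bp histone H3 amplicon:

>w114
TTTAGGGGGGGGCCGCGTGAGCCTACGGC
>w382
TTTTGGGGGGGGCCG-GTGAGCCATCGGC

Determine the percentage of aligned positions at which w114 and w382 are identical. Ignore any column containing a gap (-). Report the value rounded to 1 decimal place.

89.3%

Excluding the 1 gap column leaves 28 comparable sites.
Mismatches occur at site 4 (A↔T), site 24 (T↔A), site 25 (A↔T).
25 of the 28 comparable sites match, so the percent identity is 25/28 × 100 = 89.3%.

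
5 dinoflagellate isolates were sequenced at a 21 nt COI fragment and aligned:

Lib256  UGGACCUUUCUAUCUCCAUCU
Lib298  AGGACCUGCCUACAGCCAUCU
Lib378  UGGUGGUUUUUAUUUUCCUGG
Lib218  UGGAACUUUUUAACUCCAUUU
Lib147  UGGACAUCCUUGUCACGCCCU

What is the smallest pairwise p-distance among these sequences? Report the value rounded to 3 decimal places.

Pairwise Hamming distances:
  Lib256 vs Lib298: 6
  Lib256 vs Lib378: 9
  Lib256 vs Lib218: 4
  Lib256 vs Lib147: 9
  Lib298 vs Lib378: 14
  Lib298 vs Lib218: 9
  Lib298 vs Lib147: 11
  Lib378 vs Lib218: 9
  Lib378 vs Lib147: 13
  Lib218 vs Lib147: 11
The smallest is 4 mismatches, between Lib256 and Lib218; p = 4/21 = 0.190.

0.190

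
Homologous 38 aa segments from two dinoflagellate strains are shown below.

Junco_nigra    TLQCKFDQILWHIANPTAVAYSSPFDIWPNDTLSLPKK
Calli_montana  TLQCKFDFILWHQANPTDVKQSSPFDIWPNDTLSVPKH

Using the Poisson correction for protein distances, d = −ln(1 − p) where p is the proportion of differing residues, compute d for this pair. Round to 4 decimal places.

0.2036

Differing sites — 8:Q/F; 13:I/Q; 18:A/D; 20:A/K; 21:Y/Q; 35:L/V; 38:K/H.
p = 7/38 = 0.184211.
d = −ln(1 − 0.184211) = −ln(0.815789) = 0.2036.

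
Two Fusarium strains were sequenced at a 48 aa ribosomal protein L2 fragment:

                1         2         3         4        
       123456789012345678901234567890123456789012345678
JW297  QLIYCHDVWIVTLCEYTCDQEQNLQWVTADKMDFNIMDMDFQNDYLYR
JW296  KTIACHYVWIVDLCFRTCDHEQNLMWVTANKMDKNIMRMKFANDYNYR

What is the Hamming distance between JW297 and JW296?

15

Mismatches occur at site 1 (Q/K), site 2 (L/T), site 4 (Y/A), site 7 (D/Y), site 12 (T/D), site 15 (E/F), site 16 (Y/R), site 20 (Q/H), site 25 (Q/M), site 30 (D/N), site 34 (F/K), site 38 (D/R), site 40 (D/K), site 42 (Q/A), site 46 (L/N).
That gives 15 mismatches out of 48 aligned sites, so the Hamming distance is 15.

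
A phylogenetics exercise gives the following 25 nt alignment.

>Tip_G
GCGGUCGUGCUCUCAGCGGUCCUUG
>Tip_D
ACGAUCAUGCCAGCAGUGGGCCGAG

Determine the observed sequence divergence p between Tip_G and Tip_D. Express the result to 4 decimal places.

Differing sites — 1:G/A; 4:G/A; 7:G/A; 11:U/C; 12:C/A; 13:U/G; 17:C/U; 20:U/G; 23:U/G; 24:U/A.
There are 10 differences over 25 sites, so p = 10/25 = 0.4000.

0.4000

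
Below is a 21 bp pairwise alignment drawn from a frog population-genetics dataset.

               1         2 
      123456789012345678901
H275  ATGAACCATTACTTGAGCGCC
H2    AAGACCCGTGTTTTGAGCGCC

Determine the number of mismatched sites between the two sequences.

6

Differing sites — 2:T/A; 5:A/C; 8:A/G; 10:T/G; 11:A/T; 12:C/T.
That gives 6 mismatches out of 21 aligned sites, so the Hamming distance is 6.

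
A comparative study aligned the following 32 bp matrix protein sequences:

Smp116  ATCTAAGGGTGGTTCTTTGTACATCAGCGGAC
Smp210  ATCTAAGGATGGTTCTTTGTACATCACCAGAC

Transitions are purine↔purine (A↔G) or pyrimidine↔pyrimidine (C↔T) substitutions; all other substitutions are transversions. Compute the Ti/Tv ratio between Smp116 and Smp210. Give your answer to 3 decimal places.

The sequences differ at positions 9 (G/A, transition), 27 (G/C, transversion), 29 (G/A, transition).
Of the 3 differences, 2 transitions and 1 transversion, so Ti/Tv = 2/1 = 2.000.

2.000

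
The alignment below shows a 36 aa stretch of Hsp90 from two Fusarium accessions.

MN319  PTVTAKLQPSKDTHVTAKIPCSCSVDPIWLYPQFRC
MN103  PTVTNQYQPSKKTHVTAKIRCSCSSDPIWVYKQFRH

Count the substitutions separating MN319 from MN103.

The sequences differ at positions 5 (A/N), 6 (K/Q), 7 (L/Y), 12 (D/K), 20 (P/R), 25 (V/S), 30 (L/V), 32 (P/K), 36 (C/H).
That gives 9 mismatches out of 36 aligned sites, so the Hamming distance is 9.

9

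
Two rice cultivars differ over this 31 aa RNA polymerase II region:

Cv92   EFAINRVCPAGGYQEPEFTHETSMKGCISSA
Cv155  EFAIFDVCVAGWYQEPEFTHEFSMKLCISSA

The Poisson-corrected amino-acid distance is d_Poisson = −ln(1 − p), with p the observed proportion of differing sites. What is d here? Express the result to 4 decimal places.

0.2151

Mismatches occur at site 5 (N→F), site 6 (R→D), site 9 (P→V), site 12 (G→W), site 22 (T→F), site 26 (G→L).
p = 6/31 = 0.193548.
d = −ln(1 − 0.193548) = −ln(0.806452) = 0.2151.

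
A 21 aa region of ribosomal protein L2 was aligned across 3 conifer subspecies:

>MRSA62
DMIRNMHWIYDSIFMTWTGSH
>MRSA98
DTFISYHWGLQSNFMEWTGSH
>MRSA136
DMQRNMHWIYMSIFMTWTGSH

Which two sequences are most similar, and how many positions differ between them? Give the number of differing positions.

Pairwise Hamming distances:
  MRSA62 vs MRSA98: 10
  MRSA62 vs MRSA136: 2
  MRSA98 vs MRSA136: 10
The smallest is 2, between MRSA62 and MRSA136.

2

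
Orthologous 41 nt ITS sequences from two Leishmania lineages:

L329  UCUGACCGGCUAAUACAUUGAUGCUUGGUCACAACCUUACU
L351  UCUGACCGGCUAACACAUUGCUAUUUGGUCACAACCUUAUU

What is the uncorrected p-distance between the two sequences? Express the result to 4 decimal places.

0.1220

Mismatches occur at site 14 (U↔C), site 21 (A↔C), site 23 (G↔A), site 24 (C↔U), site 40 (C↔U).
There are 5 differences over 41 sites, so p = 5/41 = 0.1220.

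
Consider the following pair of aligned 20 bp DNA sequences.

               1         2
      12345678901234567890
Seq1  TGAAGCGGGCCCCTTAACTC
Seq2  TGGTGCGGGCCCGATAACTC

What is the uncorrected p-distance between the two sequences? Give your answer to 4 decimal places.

0.2000

Differing sites — 3:A/G; 4:A/T; 13:C/G; 14:T/A.
There are 4 differences over 20 sites, so p = 4/20 = 0.2000.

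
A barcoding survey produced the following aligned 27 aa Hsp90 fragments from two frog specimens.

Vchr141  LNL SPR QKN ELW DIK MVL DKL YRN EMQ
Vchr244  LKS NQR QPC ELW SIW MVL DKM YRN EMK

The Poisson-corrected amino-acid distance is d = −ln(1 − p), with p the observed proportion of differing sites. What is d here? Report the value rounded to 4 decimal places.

Mismatches occur at site 2 (N↔K), site 3 (L↔S), site 4 (S↔N), site 5 (P↔Q), site 8 (K↔P), site 9 (N↔C), site 13 (D↔S), site 15 (K↔W), site 21 (L↔M), site 27 (Q↔K).
p = 10/27 = 0.370370.
d = −ln(1 − 0.370370) = −ln(0.629630) = 0.4626.

0.4626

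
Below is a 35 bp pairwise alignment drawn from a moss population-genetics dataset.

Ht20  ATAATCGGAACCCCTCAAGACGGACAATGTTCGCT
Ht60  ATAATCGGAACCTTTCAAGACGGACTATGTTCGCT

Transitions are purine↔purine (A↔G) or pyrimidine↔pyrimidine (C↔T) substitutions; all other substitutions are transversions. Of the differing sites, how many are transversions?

Mismatches occur at site 13 (C↔T, transition), site 14 (C↔T, transition), site 26 (A↔T, transversion).
Of the 3 differences, 2 transitions and 1 transversion, so the answer is 1.

1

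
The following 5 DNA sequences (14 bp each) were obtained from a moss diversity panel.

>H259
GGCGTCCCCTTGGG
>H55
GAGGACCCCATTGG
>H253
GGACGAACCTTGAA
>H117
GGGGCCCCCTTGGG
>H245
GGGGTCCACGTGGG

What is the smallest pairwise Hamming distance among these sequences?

2

Pairwise Hamming distances:
  H259 vs H55: 5
  H259 vs H253: 7
  H259 vs H117: 2
  H259 vs H245: 3
  H55 vs H253: 10
  H55 vs H117: 4
  H55 vs H245: 5
  H253 vs H117: 7
  H253 vs H245: 9
  H117 vs H245: 3
The smallest is 2, between H259 and H117.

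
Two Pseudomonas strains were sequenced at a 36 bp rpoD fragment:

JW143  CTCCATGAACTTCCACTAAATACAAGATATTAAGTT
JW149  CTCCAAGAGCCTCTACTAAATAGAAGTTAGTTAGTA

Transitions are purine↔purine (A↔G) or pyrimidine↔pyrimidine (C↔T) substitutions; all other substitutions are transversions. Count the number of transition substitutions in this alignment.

3

Differing sites — 6:T/A (Tv); 9:A/G (Ti); 11:T/C (Ti); 14:C/T (Ti); 23:C/G (Tv); 27:A/T (Tv); 30:T/G (Tv); 32:A/T (Tv); 36:T/A (Tv).
Of the 9 differences, 3 transitions and 6 transversions, so the answer is 3.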